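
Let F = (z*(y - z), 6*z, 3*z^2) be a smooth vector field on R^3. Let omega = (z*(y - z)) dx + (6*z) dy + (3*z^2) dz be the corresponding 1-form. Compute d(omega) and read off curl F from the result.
d(omega) = (-6) dy ∧ dz + (y - 2*z) dz ∧ dx + (-z) dx ∧ dy; curl F = (-6, y - 2*z, -z)

d omega = sum_{i<j} (∂f_j/∂x_i - ∂f_i/∂x_j) dx_i ∧ dx_j. Under the identification (dy ∧ dz, dz ∧ dx, dx ∧ dy) ↔ (e_x, e_y, e_z), the coefficients are exactly the components of curl F. Compute:
  ∂R/∂y - ∂Q/∂z = (0) - (6) = -6
  ∂P/∂z - ∂R/∂x = (y - 2*z) - (0) = y - 2*z
  ∂Q/∂x - ∂P/∂y = (0) - (z) = -z.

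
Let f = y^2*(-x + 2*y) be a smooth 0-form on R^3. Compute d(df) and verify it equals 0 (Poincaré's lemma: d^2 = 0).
d(df) = 0

Step 1: df = sum_i (∂f/∂x_i) dx_i = (-y^2) dx + (2*y*(-x + 3*y)) dy + (0) dz.
Step 2: Apply d again. Using the 1-form formula, the coefficient of dx ∧ dy in d(df) is ∂^2 f/∂x ∂y - ∂^2 f/∂y ∂x = (-2*y) - (-2*y) = 0 (equality of mixed partials for smooth f).
Similarly for dx ∧ dz and dy ∧ dz — all coefficients vanish. So d(df) = 0.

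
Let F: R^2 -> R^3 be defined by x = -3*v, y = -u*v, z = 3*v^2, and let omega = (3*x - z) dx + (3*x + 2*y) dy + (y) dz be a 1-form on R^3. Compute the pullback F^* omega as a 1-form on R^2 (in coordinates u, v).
F^* omega = (v^2*(2*u + 9)) du + (v*(2*u^2 - 6*u*v + 9*u + 9*v + 27)) dv

Using F^*(f dg) = (f ∘ F) d(g ∘ F), substitute each coordinate x_i by F_i(u, v) in f_i, and replace dx_i by d F_i = (∂F_i/∂u) du + (∂F_i/∂v) dv.
  For the x component: f_1(F) = 3*v*(-v - 3); d F_1 = (0) du + (-3) dv
  For the y component: f_2(F) = v*(-2*u - 9); d F_2 = (-v) du + (-u) dv
  For the z component: f_3(F) = -u*v; d F_3 = (0) du + (6*v) dv
Combining and collecting du, dv coefficients:
  coeff of du: v^2*(2*u + 9)
  coeff of dv: v*(2*u^2 - 6*u*v + 9*u + 9*v + 27)
F^* omega = (v^2*(2*u + 9)) du + (v*(2*u^2 - 6*u*v + 9*u + 9*v + 27)) dv.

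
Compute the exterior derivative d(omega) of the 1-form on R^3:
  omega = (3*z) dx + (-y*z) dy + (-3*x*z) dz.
d(omega) = (-3*z - 3) dx ∧ dz + (y) dy ∧ dz

For a 1-form omega = sum_i f_i dx_i, the exterior derivative is
  d(omega) = sum_{i < j} (∂f_j/∂x_i - ∂f_i/∂x_j) dx_i ∧ dx_j.
  coefficient of dx ∧ dz: ∂f_3/∂x - ∂f_1/∂z = ∂(-3*x*z)/∂x - ∂(3*z)/∂z = -3*z - 3
  coefficient of dy ∧ dz: ∂f_3/∂y - ∂f_2/∂z = ∂(-3*x*z)/∂y - ∂(-y*z)/∂z = y
Assembling: d(omega) = (-3*z - 3) dx ∧ dz + (y) dy ∧ dz.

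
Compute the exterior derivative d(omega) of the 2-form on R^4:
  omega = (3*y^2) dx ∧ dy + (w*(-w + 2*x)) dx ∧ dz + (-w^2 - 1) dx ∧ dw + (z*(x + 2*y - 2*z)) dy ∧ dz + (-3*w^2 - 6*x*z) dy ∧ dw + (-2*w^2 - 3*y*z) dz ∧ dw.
d(omega) = (-2*w + 2*x) dx ∧ dz ∧ dw + (z) dx ∧ dy ∧ dz + (-6*z) dx ∧ dy ∧ dw + (6*x - 3*z) dy ∧ dz ∧ dw

For a 2-form omega = sum_{i<j} g_{ij} dx_i ∧ dx_j, the exterior derivative is
  d(omega) = sum_{i<j} d(g_{ij}) ∧ dx_i ∧ dx_j = sum_{i<j, k} (∂g_{ij}/∂x_k) dx_k ∧ dx_i ∧ dx_j.
Expand each term, using dx_k ∧ dx_i ∧ dx_j = sgn(permutation) dx_{(a)} ∧ dx_{(b)} ∧ dx_{(c)} with (a < b < c) sorted:
  d(w*(-w + 2*x)) includes (∂/∂w)(w*(-w + 2*x)) dw = (-2*w + 2*x) dw, which multiplied by dx ∧ dz gives (-2*w + 2*x) dx ∧ dz ∧ dw
  d(z*(x + 2*y - 2*z)) includes (∂/∂x)(z*(x + 2*y - 2*z)) dx = (z) dx, which multiplied by dy ∧ dz gives (z) dx ∧ dy ∧ dz
  d(-3*w^2 - 6*x*z) includes (∂/∂x)(-3*w^2 - 6*x*z) dx = (-6*z) dx, which multiplied by dy ∧ dw gives (-6*z) dx ∧ dy ∧ dw
  d(-3*w^2 - 6*x*z) includes (∂/∂z)(-3*w^2 - 6*x*z) dz = (-6*x) dz, which multiplied by dy ∧ dw gives (6*x) dy ∧ dz ∧ dw
  d(-2*w^2 - 3*y*z) includes (∂/∂y)(-2*w^2 - 3*y*z) dy = (-3*z) dy, which multiplied by dz ∧ dw gives (-3*z) dy ∧ dz ∧ dw
Collecting like 3-forms: d(omega) = (-2*w + 2*x) dx ∧ dz ∧ dw + (z) dx ∧ dy ∧ dz + (-6*z) dx ∧ dy ∧ dw + (6*x - 3*z) dy ∧ dz ∧ dw.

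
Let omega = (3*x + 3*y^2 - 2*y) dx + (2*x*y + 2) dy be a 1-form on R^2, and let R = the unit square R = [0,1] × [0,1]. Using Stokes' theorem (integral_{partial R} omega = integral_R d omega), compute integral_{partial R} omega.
integral_(partial R) omega = 0

Stokes: integral_partial_R omega = integral_R d omega with d omega = (∂Q/∂x - ∂P/∂y) dx ∧ dy.
  ∂Q/∂x = 2*y
  ∂P/∂y = 6*y - 2
  integrand = ∂Q/∂x - ∂P/∂y = 2 - 4*y.
Integrating over R: integral_0^1 integral_0^1 (2 - 4*y) dx dy = 0.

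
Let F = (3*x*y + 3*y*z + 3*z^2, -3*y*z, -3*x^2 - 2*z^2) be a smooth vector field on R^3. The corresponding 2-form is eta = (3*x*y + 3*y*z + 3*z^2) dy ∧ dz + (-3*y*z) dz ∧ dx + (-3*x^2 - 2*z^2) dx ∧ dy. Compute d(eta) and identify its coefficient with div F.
d(eta) = (3*y - 7*z) dx ∧ dy ∧ dz; div F = 3*y - 7*z

For a 2-form in R^3 of the form above, applying d gives a 3-form with coefficient ∂P/∂x + ∂Q/∂y + ∂R/∂z:
  ∂P/∂x = 3*y
  ∂Q/∂y = -3*z
  ∂R/∂z = -4*z
Sum = 3*y - 7*z, which is exactly div F.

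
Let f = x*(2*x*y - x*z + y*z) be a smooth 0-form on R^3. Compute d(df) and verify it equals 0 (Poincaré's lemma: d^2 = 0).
d(df) = 0

Step 1: df = sum_i (∂f/∂x_i) dx_i = (4*x*y - 2*x*z + y*z) dx + (x*(2*x + z)) dy + (x*(-x + y)) dz.
Step 2: Apply d again. Using the 1-form formula, the coefficient of dx ∧ dy in d(df) is ∂^2 f/∂x ∂y - ∂^2 f/∂y ∂x = (4*x + z) - (4*x + z) = 0 (equality of mixed partials for smooth f).
Similarly for dx ∧ dz and dy ∧ dz — all coefficients vanish. So d(df) = 0.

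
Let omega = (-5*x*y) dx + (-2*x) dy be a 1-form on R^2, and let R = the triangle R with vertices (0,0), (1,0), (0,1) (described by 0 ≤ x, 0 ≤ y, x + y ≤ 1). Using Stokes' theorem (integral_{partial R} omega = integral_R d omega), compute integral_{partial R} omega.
integral_(partial R) omega = -1/6

Stokes: integral_partial_R omega = integral_R d omega with d omega = (∂Q/∂x - ∂P/∂y) dx ∧ dy.
  ∂Q/∂x = -2
  ∂P/∂y = -5*x
  integrand = ∂Q/∂x - ∂P/∂y = 5*x - 2.
Integrating over R: integral_0^1 integral_0^{1-x} (5*x - 2) dy dx = -1/6.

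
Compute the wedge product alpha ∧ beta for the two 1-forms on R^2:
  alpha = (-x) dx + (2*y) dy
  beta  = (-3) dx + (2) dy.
alpha ∧ beta = (-2*x + 6*y) dx ∧ dy

Distribute the wedge, using dx_i ∧ dx_j = -dx_j ∧ dx_i and dx_i ∧ dx_i = 0. For each pair (i, j) with i < j, the coefficient of dx_i ∧ dx_j in alpha ∧ beta is (alpha_i * beta_j - alpha_j * beta_i). Collecting: alpha ∧ beta = (-2*x + 6*y) dx ∧ dy.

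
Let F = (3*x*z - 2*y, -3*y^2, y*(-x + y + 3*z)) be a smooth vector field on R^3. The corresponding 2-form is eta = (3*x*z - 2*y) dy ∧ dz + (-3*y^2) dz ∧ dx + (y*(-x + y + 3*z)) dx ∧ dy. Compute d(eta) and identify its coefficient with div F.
d(eta) = (-3*y + 3*z) dx ∧ dy ∧ dz; div F = -3*y + 3*z

For a 2-form in R^3 of the form above, applying d gives a 3-form with coefficient ∂P/∂x + ∂Q/∂y + ∂R/∂z:
  ∂P/∂x = 3*z
  ∂Q/∂y = -6*y
  ∂R/∂z = 3*y
Sum = -3*y + 3*z, which is exactly div F.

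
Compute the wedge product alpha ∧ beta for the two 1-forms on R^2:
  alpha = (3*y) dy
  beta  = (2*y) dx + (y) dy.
alpha ∧ beta = (-6*y^2) dx ∧ dy

Distribute the wedge, using dx_i ∧ dx_j = -dx_j ∧ dx_i and dx_i ∧ dx_i = 0. For each pair (i, j) with i < j, the coefficient of dx_i ∧ dx_j in alpha ∧ beta is (alpha_i * beta_j - alpha_j * beta_i). Collecting: alpha ∧ beta = (-6*y^2) dx ∧ dy.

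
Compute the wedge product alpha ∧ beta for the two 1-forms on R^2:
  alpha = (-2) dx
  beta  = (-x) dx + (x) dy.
alpha ∧ beta = (-2*x) dx ∧ dy

Distribute the wedge, using dx_i ∧ dx_j = -dx_j ∧ dx_i and dx_i ∧ dx_i = 0. For each pair (i, j) with i < j, the coefficient of dx_i ∧ dx_j in alpha ∧ beta is (alpha_i * beta_j - alpha_j * beta_i). Collecting: alpha ∧ beta = (-2*x) dx ∧ dy.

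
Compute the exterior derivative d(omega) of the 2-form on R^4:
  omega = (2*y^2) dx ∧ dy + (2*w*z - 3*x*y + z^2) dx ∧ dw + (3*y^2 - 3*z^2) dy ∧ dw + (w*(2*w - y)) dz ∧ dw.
d(omega) = (3*x) dx ∧ dy ∧ dw + (-2*w - 2*z) dx ∧ dz ∧ dw + (-w + 6*z) dy ∧ dz ∧ dw

For a 2-form omega = sum_{i<j} g_{ij} dx_i ∧ dx_j, the exterior derivative is
  d(omega) = sum_{i<j} d(g_{ij}) ∧ dx_i ∧ dx_j = sum_{i<j, k} (∂g_{ij}/∂x_k) dx_k ∧ dx_i ∧ dx_j.
Expand each term, using dx_k ∧ dx_i ∧ dx_j = sgn(permutation) dx_{(a)} ∧ dx_{(b)} ∧ dx_{(c)} with (a < b < c) sorted:
  d(2*w*z - 3*x*y + z^2) includes (∂/∂y)(2*w*z - 3*x*y + z^2) dy = (-3*x) dy, which multiplied by dx ∧ dw gives (3*x) dx ∧ dy ∧ dw
  d(2*w*z - 3*x*y + z^2) includes (∂/∂z)(2*w*z - 3*x*y + z^2) dz = (2*w + 2*z) dz, which multiplied by dx ∧ dw gives (-2*w - 2*z) dx ∧ dz ∧ dw
  d(3*y^2 - 3*z^2) includes (∂/∂z)(3*y^2 - 3*z^2) dz = (-6*z) dz, which multiplied by dy ∧ dw gives (6*z) dy ∧ dz ∧ dw
  d(w*(2*w - y)) includes (∂/∂y)(w*(2*w - y)) dy = (-w) dy, which multiplied by dz ∧ dw gives (-w) dy ∧ dz ∧ dw
Collecting like 3-forms: d(omega) = (3*x) dx ∧ dy ∧ dw + (-2*w - 2*z) dx ∧ dz ∧ dw + (-w + 6*z) dy ∧ dz ∧ dw.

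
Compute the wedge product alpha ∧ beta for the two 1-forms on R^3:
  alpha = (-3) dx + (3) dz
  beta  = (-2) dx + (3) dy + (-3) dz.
alpha ∧ beta = (-9) dx ∧ dy + (15) dx ∧ dz + (-9) dy ∧ dz

Distribute the wedge, using dx_i ∧ dx_j = -dx_j ∧ dx_i and dx_i ∧ dx_i = 0. For each pair (i, j) with i < j, the coefficient of dx_i ∧ dx_j in alpha ∧ beta is (alpha_i * beta_j - alpha_j * beta_i). Collecting: alpha ∧ beta = (-9) dx ∧ dy + (15) dx ∧ dz + (-9) dy ∧ dz.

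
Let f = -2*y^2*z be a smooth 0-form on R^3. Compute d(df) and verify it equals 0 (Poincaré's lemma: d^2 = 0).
d(df) = 0

Step 1: df = sum_i (∂f/∂x_i) dx_i = (0) dx + (-4*y*z) dy + (-2*y^2) dz.
Step 2: Apply d again. Using the 1-form formula, the coefficient of dx ∧ dy in d(df) is ∂^2 f/∂x ∂y - ∂^2 f/∂y ∂x = (0) - (0) = 0 (equality of mixed partials for smooth f).
Similarly for dx ∧ dz and dy ∧ dz — all coefficients vanish. So d(df) = 0.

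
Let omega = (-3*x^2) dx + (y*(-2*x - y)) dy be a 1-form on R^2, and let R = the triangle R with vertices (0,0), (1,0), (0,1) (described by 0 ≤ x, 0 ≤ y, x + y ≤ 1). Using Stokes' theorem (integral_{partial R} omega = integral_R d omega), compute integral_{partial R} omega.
integral_(partial R) omega = -1/3

Stokes: integral_partial_R omega = integral_R d omega with d omega = (∂Q/∂x - ∂P/∂y) dx ∧ dy.
  ∂Q/∂x = -2*y
  ∂P/∂y = 0
  integrand = ∂Q/∂x - ∂P/∂y = -2*y.
Integrating over R: integral_0^1 integral_0^{1-x} (-2*y) dy dx = -1/3.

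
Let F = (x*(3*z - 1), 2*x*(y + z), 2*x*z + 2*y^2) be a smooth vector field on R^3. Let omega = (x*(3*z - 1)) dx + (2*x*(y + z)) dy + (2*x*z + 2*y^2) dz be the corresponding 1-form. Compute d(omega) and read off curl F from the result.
d(omega) = (-2*x + 4*y) dy ∧ dz + (3*x - 2*z) dz ∧ dx + (2*y + 2*z) dx ∧ dy; curl F = (-2*x + 4*y, 3*x - 2*z, 2*y + 2*z)

d omega = sum_{i<j} (∂f_j/∂x_i - ∂f_i/∂x_j) dx_i ∧ dx_j. Under the identification (dy ∧ dz, dz ∧ dx, dx ∧ dy) ↔ (e_x, e_y, e_z), the coefficients are exactly the components of curl F. Compute:
  ∂R/∂y - ∂Q/∂z = (4*y) - (2*x) = -2*x + 4*y
  ∂P/∂z - ∂R/∂x = (3*x) - (2*z) = 3*x - 2*z
  ∂Q/∂x - ∂P/∂y = (2*y + 2*z) - (0) = 2*y + 2*z.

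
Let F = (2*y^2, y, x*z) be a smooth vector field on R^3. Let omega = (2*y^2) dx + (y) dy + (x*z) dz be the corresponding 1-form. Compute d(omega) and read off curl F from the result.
d(omega) = (0) dy ∧ dz + (-z) dz ∧ dx + (-4*y) dx ∧ dy; curl F = (0, -z, -4*y)

d omega = sum_{i<j} (∂f_j/∂x_i - ∂f_i/∂x_j) dx_i ∧ dx_j. Under the identification (dy ∧ dz, dz ∧ dx, dx ∧ dy) ↔ (e_x, e_y, e_z), the coefficients are exactly the components of curl F. Compute:
  ∂R/∂y - ∂Q/∂z = (0) - (0) = 0
  ∂P/∂z - ∂R/∂x = (0) - (z) = -z
  ∂Q/∂x - ∂P/∂y = (0) - (4*y) = -4*y.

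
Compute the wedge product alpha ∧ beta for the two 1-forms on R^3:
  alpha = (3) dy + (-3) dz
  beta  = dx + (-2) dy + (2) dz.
alpha ∧ beta = (-3) dx ∧ dy + (3) dx ∧ dz

Distribute the wedge, using dx_i ∧ dx_j = -dx_j ∧ dx_i and dx_i ∧ dx_i = 0. For each pair (i, j) with i < j, the coefficient of dx_i ∧ dx_j in alpha ∧ beta is (alpha_i * beta_j - alpha_j * beta_i). Collecting: alpha ∧ beta = (-3) dx ∧ dy + (3) dx ∧ dz.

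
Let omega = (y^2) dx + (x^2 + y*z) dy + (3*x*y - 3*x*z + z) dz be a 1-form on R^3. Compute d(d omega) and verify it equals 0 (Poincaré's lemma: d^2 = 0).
d(d omega) = 0

Step 1: d omega = sum_{i<j} (∂f_j/∂x_i - ∂f_i/∂x_j) dx_i ∧ dx_j:
  coeff of dx ∧ dy: 2*x - 2*y
  coeff of dx ∧ dz: 3*y - 3*z
  coeff of dy ∧ dz: 3*x - y
Step 2: Apply d again to each 2-form coefficient. The only possible 3-form in R^3 is dx ∧ dy ∧ dz, with coefficient
  ∂(coeff of dy∧dz)/∂x - ∂(coeff of dx∧dz)/∂y + ∂(coeff of dx∧dy)/∂z
  = ∂/∂x (3*x - y) - ∂/∂y (3*y - 3*z) + ∂/∂z (2*x - 2*y).
Each of these terms simplifies to sums of mixed partials that cancel in pairs. The result is 0 (by equality of mixed partials for smooth functions — Schwarz / Clairaut).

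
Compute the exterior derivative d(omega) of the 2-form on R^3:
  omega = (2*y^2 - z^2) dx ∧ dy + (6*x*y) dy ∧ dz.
d(omega) = (6*y - 2*z) dx ∧ dy ∧ dz

For a 2-form omega = sum_{i<j} g_{ij} dx_i ∧ dx_j, the exterior derivative is
  d(omega) = sum_{i<j} d(g_{ij}) ∧ dx_i ∧ dx_j = sum_{i<j, k} (∂g_{ij}/∂x_k) dx_k ∧ dx_i ∧ dx_j.
Expand each term, using dx_k ∧ dx_i ∧ dx_j = sgn(permutation) dx_{(a)} ∧ dx_{(b)} ∧ dx_{(c)} with (a < b < c) sorted:
  d(2*y^2 - z^2) includes (∂/∂z)(2*y^2 - z^2) dz = (-2*z) dz, which multiplied by dx ∧ dy gives (-2*z) dx ∧ dy ∧ dz
  d(6*x*y) includes (∂/∂x)(6*x*y) dx = (6*y) dx, which multiplied by dy ∧ dz gives (6*y) dx ∧ dy ∧ dz
Collecting like 3-forms: d(omega) = (6*y - 2*z) dx ∧ dy ∧ dz.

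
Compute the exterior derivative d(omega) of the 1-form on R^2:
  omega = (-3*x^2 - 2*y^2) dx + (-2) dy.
d(omega) = (4*y) dx ∧ dy

For a 1-form omega = sum_i f_i dx_i, the exterior derivative is
  d(omega) = sum_{i < j} (∂f_j/∂x_i - ∂f_i/∂x_j) dx_i ∧ dx_j.
  coefficient of dx ∧ dy: ∂f_2/∂x - ∂f_1/∂y = ∂(-2)/∂x - ∂(-3*x^2 - 2*y^2)/∂y = 4*y
Assembling: d(omega) = (4*y) dx ∧ dy.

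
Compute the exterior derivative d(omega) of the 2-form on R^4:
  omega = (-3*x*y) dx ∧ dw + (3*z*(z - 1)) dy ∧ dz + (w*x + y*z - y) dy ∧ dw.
d(omega) = (w + 3*x) dx ∧ dy ∧ dw + (-y) dy ∧ dz ∧ dw

For a 2-form omega = sum_{i<j} g_{ij} dx_i ∧ dx_j, the exterior derivative is
  d(omega) = sum_{i<j} d(g_{ij}) ∧ dx_i ∧ dx_j = sum_{i<j, k} (∂g_{ij}/∂x_k) dx_k ∧ dx_i ∧ dx_j.
Expand each term, using dx_k ∧ dx_i ∧ dx_j = sgn(permutation) dx_{(a)} ∧ dx_{(b)} ∧ dx_{(c)} with (a < b < c) sorted:
  d(-3*x*y) includes (∂/∂y)(-3*x*y) dy = (-3*x) dy, which multiplied by dx ∧ dw gives (3*x) dx ∧ dy ∧ dw
  d(w*x + y*z - y) includes (∂/∂x)(w*x + y*z - y) dx = (w) dx, which multiplied by dy ∧ dw gives (w) dx ∧ dy ∧ dw
  d(w*x + y*z - y) includes (∂/∂z)(w*x + y*z - y) dz = (y) dz, which multiplied by dy ∧ dw gives (-y) dy ∧ dz ∧ dw
Collecting like 3-forms: d(omega) = (w + 3*x) dx ∧ dy ∧ dw + (-y) dy ∧ dz ∧ dw.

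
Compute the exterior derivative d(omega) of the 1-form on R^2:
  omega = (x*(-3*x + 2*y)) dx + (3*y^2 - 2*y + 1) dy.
d(omega) = (-2*x) dx ∧ dy

For a 1-form omega = sum_i f_i dx_i, the exterior derivative is
  d(omega) = sum_{i < j} (∂f_j/∂x_i - ∂f_i/∂x_j) dx_i ∧ dx_j.
  coefficient of dx ∧ dy: ∂f_2/∂x - ∂f_1/∂y = ∂(3*y^2 - 2*y + 1)/∂x - ∂(x*(-3*x + 2*y))/∂y = -2*x
Assembling: d(omega) = (-2*x) dx ∧ dy.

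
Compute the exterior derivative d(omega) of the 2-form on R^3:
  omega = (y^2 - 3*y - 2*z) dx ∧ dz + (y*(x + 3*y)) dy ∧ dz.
d(omega) = (3 - y) dx ∧ dy ∧ dz

For a 2-form omega = sum_{i<j} g_{ij} dx_i ∧ dx_j, the exterior derivative is
  d(omega) = sum_{i<j} d(g_{ij}) ∧ dx_i ∧ dx_j = sum_{i<j, k} (∂g_{ij}/∂x_k) dx_k ∧ dx_i ∧ dx_j.
Expand each term, using dx_k ∧ dx_i ∧ dx_j = sgn(permutation) dx_{(a)} ∧ dx_{(b)} ∧ dx_{(c)} with (a < b < c) sorted:
  d(y^2 - 3*y - 2*z) includes (∂/∂y)(y^2 - 3*y - 2*z) dy = (2*y - 3) dy, which multiplied by dx ∧ dz gives (3 - 2*y) dx ∧ dy ∧ dz
  d(y*(x + 3*y)) includes (∂/∂x)(y*(x + 3*y)) dx = (y) dx, which multiplied by dy ∧ dz gives (y) dx ∧ dy ∧ dz
Collecting like 3-forms: d(omega) = (3 - y) dx ∧ dy ∧ dz.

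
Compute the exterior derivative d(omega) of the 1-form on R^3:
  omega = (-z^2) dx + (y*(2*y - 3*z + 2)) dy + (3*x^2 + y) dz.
d(omega) = (6*x + 2*z) dx ∧ dz + (3*y + 1) dy ∧ dz

For a 1-form omega = sum_i f_i dx_i, the exterior derivative is
  d(omega) = sum_{i < j} (∂f_j/∂x_i - ∂f_i/∂x_j) dx_i ∧ dx_j.
  coefficient of dx ∧ dz: ∂f_3/∂x - ∂f_1/∂z = ∂(3*x^2 + y)/∂x - ∂(-z^2)/∂z = 6*x + 2*z
  coefficient of dy ∧ dz: ∂f_3/∂y - ∂f_2/∂z = ∂(3*x^2 + y)/∂y - ∂(y*(2*y - 3*z + 2))/∂z = 3*y + 1
Assembling: d(omega) = (6*x + 2*z) dx ∧ dz + (3*y + 1) dy ∧ dz.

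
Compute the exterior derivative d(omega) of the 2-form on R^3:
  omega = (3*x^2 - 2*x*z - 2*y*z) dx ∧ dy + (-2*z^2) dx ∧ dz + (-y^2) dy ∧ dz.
d(omega) = (-2*x - 2*y) dx ∧ dy ∧ dz

For a 2-form omega = sum_{i<j} g_{ij} dx_i ∧ dx_j, the exterior derivative is
  d(omega) = sum_{i<j} d(g_{ij}) ∧ dx_i ∧ dx_j = sum_{i<j, k} (∂g_{ij}/∂x_k) dx_k ∧ dx_i ∧ dx_j.
Expand each term, using dx_k ∧ dx_i ∧ dx_j = sgn(permutation) dx_{(a)} ∧ dx_{(b)} ∧ dx_{(c)} with (a < b < c) sorted:
  d(3*x^2 - 2*x*z - 2*y*z) includes (∂/∂z)(3*x^2 - 2*x*z - 2*y*z) dz = (-2*x - 2*y) dz, which multiplied by dx ∧ dy gives (-2*x - 2*y) dx ∧ dy ∧ dz
Collecting like 3-forms: d(omega) = (-2*x - 2*y) dx ∧ dy ∧ dz.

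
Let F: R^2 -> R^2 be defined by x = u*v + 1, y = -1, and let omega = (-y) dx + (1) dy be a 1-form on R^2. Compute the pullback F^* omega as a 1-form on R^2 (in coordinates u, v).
F^* omega = (v) du + (u) dv

Using F^*(f dg) = (f ∘ F) d(g ∘ F), substitute each coordinate x_i by F_i(u, v) in f_i, and replace dx_i by d F_i = (∂F_i/∂u) du + (∂F_i/∂v) dv.
  For the x component: f_1(F) = 1; d F_1 = (v) du + (u) dv
  For the y component: f_2(F) = 1; d F_2 = (0) du + (0) dv
Combining and collecting du, dv coefficients:
  coeff of du: v
  coeff of dv: u
F^* omega = (v) du + (u) dv.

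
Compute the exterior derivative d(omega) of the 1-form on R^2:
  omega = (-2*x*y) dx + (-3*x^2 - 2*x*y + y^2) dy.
d(omega) = (-4*x - 2*y) dx ∧ dy

For a 1-form omega = sum_i f_i dx_i, the exterior derivative is
  d(omega) = sum_{i < j} (∂f_j/∂x_i - ∂f_i/∂x_j) dx_i ∧ dx_j.
  coefficient of dx ∧ dy: ∂f_2/∂x - ∂f_1/∂y = ∂(-3*x^2 - 2*x*y + y^2)/∂x - ∂(-2*x*y)/∂y = -4*x - 2*y
Assembling: d(omega) = (-4*x - 2*y) dx ∧ dy.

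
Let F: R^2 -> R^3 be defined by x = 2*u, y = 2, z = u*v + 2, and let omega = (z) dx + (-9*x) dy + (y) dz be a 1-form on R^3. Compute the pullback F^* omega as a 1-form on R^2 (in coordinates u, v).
F^* omega = (2*u*v + 2*v + 4) du + (2*u) dv

Using F^*(f dg) = (f ∘ F) d(g ∘ F), substitute each coordinate x_i by F_i(u, v) in f_i, and replace dx_i by d F_i = (∂F_i/∂u) du + (∂F_i/∂v) dv.
  For the x component: f_1(F) = u*v + 2; d F_1 = (2) du + (0) dv
  For the y component: f_2(F) = -18*u; d F_2 = (0) du + (0) dv
  For the z component: f_3(F) = 2; d F_3 = (v) du + (u) dv
Combining and collecting du, dv coefficients:
  coeff of du: 2*u*v + 2*v + 4
  coeff of dv: 2*u
F^* omega = (2*u*v + 2*v + 4) du + (2*u) dv.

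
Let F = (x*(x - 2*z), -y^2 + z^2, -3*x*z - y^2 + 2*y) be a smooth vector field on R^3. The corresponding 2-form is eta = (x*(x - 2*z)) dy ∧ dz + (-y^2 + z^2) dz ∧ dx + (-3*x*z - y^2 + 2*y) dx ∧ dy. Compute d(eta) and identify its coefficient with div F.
d(eta) = (-x - 2*y - 2*z) dx ∧ dy ∧ dz; div F = -x - 2*y - 2*z

For a 2-form in R^3 of the form above, applying d gives a 3-form with coefficient ∂P/∂x + ∂Q/∂y + ∂R/∂z:
  ∂P/∂x = 2*x - 2*z
  ∂Q/∂y = -2*y
  ∂R/∂z = -3*x
Sum = -x - 2*y - 2*z, which is exactly div F.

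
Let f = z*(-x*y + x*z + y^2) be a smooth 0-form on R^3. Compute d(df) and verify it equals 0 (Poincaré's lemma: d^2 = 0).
d(df) = 0

Step 1: df = sum_i (∂f/∂x_i) dx_i = (z*(-y + z)) dx + (z*(-x + 2*y)) dy + (-x*y + 2*x*z + y^2) dz.
Step 2: Apply d again. Using the 1-form formula, the coefficient of dx ∧ dy in d(df) is ∂^2 f/∂x ∂y - ∂^2 f/∂y ∂x = (-z) - (-z) = 0 (equality of mixed partials for smooth f).
Similarly for dx ∧ dz and dy ∧ dz — all coefficients vanish. So d(df) = 0.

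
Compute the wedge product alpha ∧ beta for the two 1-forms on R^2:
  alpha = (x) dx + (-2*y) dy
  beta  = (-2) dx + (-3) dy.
alpha ∧ beta = (-3*x - 4*y) dx ∧ dy

Distribute the wedge, using dx_i ∧ dx_j = -dx_j ∧ dx_i and dx_i ∧ dx_i = 0. For each pair (i, j) with i < j, the coefficient of dx_i ∧ dx_j in alpha ∧ beta is (alpha_i * beta_j - alpha_j * beta_i). Collecting: alpha ∧ beta = (-3*x - 4*y) dx ∧ dy.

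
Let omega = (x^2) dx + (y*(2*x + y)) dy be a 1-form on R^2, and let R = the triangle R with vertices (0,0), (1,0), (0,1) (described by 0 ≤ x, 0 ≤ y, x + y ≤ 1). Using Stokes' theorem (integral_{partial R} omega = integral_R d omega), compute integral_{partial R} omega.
integral_(partial R) omega = 1/3

Stokes: integral_partial_R omega = integral_R d omega with d omega = (∂Q/∂x - ∂P/∂y) dx ∧ dy.
  ∂Q/∂x = 2*y
  ∂P/∂y = 0
  integrand = ∂Q/∂x - ∂P/∂y = 2*y.
Integrating over R: integral_0^1 integral_0^{1-x} (2*y) dy dx = 1/3.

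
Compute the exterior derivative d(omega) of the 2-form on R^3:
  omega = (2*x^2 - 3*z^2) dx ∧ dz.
d(omega) = 0

For a 2-form omega = sum_{i<j} g_{ij} dx_i ∧ dx_j, the exterior derivative is
  d(omega) = sum_{i<j} d(g_{ij}) ∧ dx_i ∧ dx_j = sum_{i<j, k} (∂g_{ij}/∂x_k) dx_k ∧ dx_i ∧ dx_j.
Expand each term, using dx_k ∧ dx_i ∧ dx_j = sgn(permutation) dx_{(a)} ∧ dx_{(b)} ∧ dx_{(c)} with (a < b < c) sorted:

Collecting like 3-forms: d(omega) = 0.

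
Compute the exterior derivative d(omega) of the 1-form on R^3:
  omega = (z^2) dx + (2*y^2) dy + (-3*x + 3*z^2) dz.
d(omega) = (-2*z - 3) dx ∧ dz

For a 1-form omega = sum_i f_i dx_i, the exterior derivative is
  d(omega) = sum_{i < j} (∂f_j/∂x_i - ∂f_i/∂x_j) dx_i ∧ dx_j.
  coefficient of dx ∧ dz: ∂f_3/∂x - ∂f_1/∂z = ∂(-3*x + 3*z^2)/∂x - ∂(z^2)/∂z = -2*z - 3
Assembling: d(omega) = (-2*z - 3) dx ∧ dz.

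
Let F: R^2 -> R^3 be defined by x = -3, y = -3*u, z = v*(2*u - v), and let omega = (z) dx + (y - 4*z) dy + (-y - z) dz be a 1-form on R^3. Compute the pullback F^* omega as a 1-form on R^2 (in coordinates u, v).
F^* omega = (-4*u*v^2 + 30*u*v + 9*u + 2*v^3 - 12*v^2) du + (-4*u^2*v + 6*u^2 + 6*u*v^2 - 6*u*v - 2*v^3) dv

Using F^*(f dg) = (f ∘ F) d(g ∘ F), substitute each coordinate x_i by F_i(u, v) in f_i, and replace dx_i by d F_i = (∂F_i/∂u) du + (∂F_i/∂v) dv.
  For the x component: f_1(F) = v*(2*u - v); d F_1 = (0) du + (0) dv
  For the y component: f_2(F) = -8*u*v - 3*u + 4*v^2; d F_2 = (-3) du + (0) dv
  For the z component: f_3(F) = -2*u*v + 3*u + v^2; d F_3 = (2*v) du + (2*u - 2*v) dv
Combining and collecting du, dv coefficients:
  coeff of du: -4*u*v^2 + 30*u*v + 9*u + 2*v^3 - 12*v^2
  coeff of dv: -4*u^2*v + 6*u^2 + 6*u*v^2 - 6*u*v - 2*v^3
F^* omega = (-4*u*v^2 + 30*u*v + 9*u + 2*v^3 - 12*v^2) du + (-4*u^2*v + 6*u^2 + 6*u*v^2 - 6*u*v - 2*v^3) dv.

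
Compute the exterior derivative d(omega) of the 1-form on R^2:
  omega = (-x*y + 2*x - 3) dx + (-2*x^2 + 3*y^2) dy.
d(omega) = (-3*x) dx ∧ dy

For a 1-form omega = sum_i f_i dx_i, the exterior derivative is
  d(omega) = sum_{i < j} (∂f_j/∂x_i - ∂f_i/∂x_j) dx_i ∧ dx_j.
  coefficient of dx ∧ dy: ∂f_2/∂x - ∂f_1/∂y = ∂(-2*x^2 + 3*y^2)/∂x - ∂(-x*y + 2*x - 3)/∂y = -3*x
Assembling: d(omega) = (-3*x) dx ∧ dy.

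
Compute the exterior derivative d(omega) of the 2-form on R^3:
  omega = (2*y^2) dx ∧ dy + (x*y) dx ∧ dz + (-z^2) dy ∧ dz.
d(omega) = (-x) dx ∧ dy ∧ dz

For a 2-form omega = sum_{i<j} g_{ij} dx_i ∧ dx_j, the exterior derivative is
  d(omega) = sum_{i<j} d(g_{ij}) ∧ dx_i ∧ dx_j = sum_{i<j, k} (∂g_{ij}/∂x_k) dx_k ∧ dx_i ∧ dx_j.
Expand each term, using dx_k ∧ dx_i ∧ dx_j = sgn(permutation) dx_{(a)} ∧ dx_{(b)} ∧ dx_{(c)} with (a < b < c) sorted:
  d(x*y) includes (∂/∂y)(x*y) dy = (x) dy, which multiplied by dx ∧ dz gives (-x) dx ∧ dy ∧ dz
Collecting like 3-forms: d(omega) = (-x) dx ∧ dy ∧ dz.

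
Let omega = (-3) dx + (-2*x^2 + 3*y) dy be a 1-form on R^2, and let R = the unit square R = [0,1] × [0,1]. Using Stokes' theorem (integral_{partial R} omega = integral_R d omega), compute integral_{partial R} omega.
integral_(partial R) omega = -2

Stokes: integral_partial_R omega = integral_R d omega with d omega = (∂Q/∂x - ∂P/∂y) dx ∧ dy.
  ∂Q/∂x = -4*x
  ∂P/∂y = 0
  integrand = ∂Q/∂x - ∂P/∂y = -4*x.
Integrating over R: integral_0^1 integral_0^1 (-4*x) dx dy = -2.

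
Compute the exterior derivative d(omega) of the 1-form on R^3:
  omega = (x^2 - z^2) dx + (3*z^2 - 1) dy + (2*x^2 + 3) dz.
d(omega) = (4*x + 2*z) dx ∧ dz + (-6*z) dy ∧ dz

For a 1-form omega = sum_i f_i dx_i, the exterior derivative is
  d(omega) = sum_{i < j} (∂f_j/∂x_i - ∂f_i/∂x_j) dx_i ∧ dx_j.
  coefficient of dx ∧ dz: ∂f_3/∂x - ∂f_1/∂z = ∂(2*x^2 + 3)/∂x - ∂(x^2 - z^2)/∂z = 4*x + 2*z
  coefficient of dy ∧ dz: ∂f_3/∂y - ∂f_2/∂z = ∂(2*x^2 + 3)/∂y - ∂(3*z^2 - 1)/∂z = -6*z
Assembling: d(omega) = (4*x + 2*z) dx ∧ dz + (-6*z) dy ∧ dz.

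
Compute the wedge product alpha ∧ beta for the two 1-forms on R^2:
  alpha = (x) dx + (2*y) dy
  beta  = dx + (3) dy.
alpha ∧ beta = (3*x - 2*y) dx ∧ dy

Distribute the wedge, using dx_i ∧ dx_j = -dx_j ∧ dx_i and dx_i ∧ dx_i = 0. For each pair (i, j) with i < j, the coefficient of dx_i ∧ dx_j in alpha ∧ beta is (alpha_i * beta_j - alpha_j * beta_i). Collecting: alpha ∧ beta = (3*x - 2*y) dx ∧ dy.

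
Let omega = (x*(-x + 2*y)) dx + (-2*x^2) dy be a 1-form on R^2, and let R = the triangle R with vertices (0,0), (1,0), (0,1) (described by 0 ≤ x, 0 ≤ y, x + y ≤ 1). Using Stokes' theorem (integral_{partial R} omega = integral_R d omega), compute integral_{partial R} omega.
integral_(partial R) omega = -1

Stokes: integral_partial_R omega = integral_R d omega with d omega = (∂Q/∂x - ∂P/∂y) dx ∧ dy.
  ∂Q/∂x = -4*x
  ∂P/∂y = 2*x
  integrand = ∂Q/∂x - ∂P/∂y = -6*x.
Integrating over R: integral_0^1 integral_0^{1-x} (-6*x) dy dx = -1.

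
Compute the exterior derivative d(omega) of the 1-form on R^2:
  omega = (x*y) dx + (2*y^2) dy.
d(omega) = (-x) dx ∧ dy

For a 1-form omega = sum_i f_i dx_i, the exterior derivative is
  d(omega) = sum_{i < j} (∂f_j/∂x_i - ∂f_i/∂x_j) dx_i ∧ dx_j.
  coefficient of dx ∧ dy: ∂f_2/∂x - ∂f_1/∂y = ∂(2*y^2)/∂x - ∂(x*y)/∂y = -x
Assembling: d(omega) = (-x) dx ∧ dy.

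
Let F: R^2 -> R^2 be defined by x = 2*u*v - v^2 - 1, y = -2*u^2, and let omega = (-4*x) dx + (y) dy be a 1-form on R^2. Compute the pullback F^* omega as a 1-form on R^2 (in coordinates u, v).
F^* omega = (8*u^3 - 16*u*v^2 + 8*v^3 + 8*v) du + (-16*u^2*v + 24*u*v^2 + 8*u - 8*v^3 - 8*v) dv

Using F^*(f dg) = (f ∘ F) d(g ∘ F), substitute each coordinate x_i by F_i(u, v) in f_i, and replace dx_i by d F_i = (∂F_i/∂u) du + (∂F_i/∂v) dv.
  For the x component: f_1(F) = -8*u*v + 4*v^2 + 4; d F_1 = (2*v) du + (2*u - 2*v) dv
  For the y component: f_2(F) = -2*u^2; d F_2 = (-4*u) du + (0) dv
Combining and collecting du, dv coefficients:
  coeff of du: 8*u^3 - 16*u*v^2 + 8*v^3 + 8*v
  coeff of dv: -16*u^2*v + 24*u*v^2 + 8*u - 8*v^3 - 8*v
F^* omega = (8*u^3 - 16*u*v^2 + 8*v^3 + 8*v) du + (-16*u^2*v + 24*u*v^2 + 8*u - 8*v^3 - 8*v) dv.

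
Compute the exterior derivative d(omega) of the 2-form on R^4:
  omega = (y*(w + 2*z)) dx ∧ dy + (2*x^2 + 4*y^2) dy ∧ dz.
d(omega) = (4*x + 2*y) dx ∧ dy ∧ dz + (y) dx ∧ dy ∧ dw

For a 2-form omega = sum_{i<j} g_{ij} dx_i ∧ dx_j, the exterior derivative is
  d(omega) = sum_{i<j} d(g_{ij}) ∧ dx_i ∧ dx_j = sum_{i<j, k} (∂g_{ij}/∂x_k) dx_k ∧ dx_i ∧ dx_j.
Expand each term, using dx_k ∧ dx_i ∧ dx_j = sgn(permutation) dx_{(a)} ∧ dx_{(b)} ∧ dx_{(c)} with (a < b < c) sorted:
  d(y*(w + 2*z)) includes (∂/∂z)(y*(w + 2*z)) dz = (2*y) dz, which multiplied by dx ∧ dy gives (2*y) dx ∧ dy ∧ dz
  d(y*(w + 2*z)) includes (∂/∂w)(y*(w + 2*z)) dw = (y) dw, which multiplied by dx ∧ dy gives (y) dx ∧ dy ∧ dw
  d(2*x^2 + 4*y^2) includes (∂/∂x)(2*x^2 + 4*y^2) dx = (4*x) dx, which multiplied by dy ∧ dz gives (4*x) dx ∧ dy ∧ dz
Collecting like 3-forms: d(omega) = (4*x + 2*y) dx ∧ dy ∧ dz + (y) dx ∧ dy ∧ dw.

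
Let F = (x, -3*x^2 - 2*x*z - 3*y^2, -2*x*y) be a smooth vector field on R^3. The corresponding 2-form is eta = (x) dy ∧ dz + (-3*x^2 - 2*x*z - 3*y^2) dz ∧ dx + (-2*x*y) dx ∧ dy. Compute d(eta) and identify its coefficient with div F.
d(eta) = (1 - 6*y) dx ∧ dy ∧ dz; div F = 1 - 6*y

For a 2-form in R^3 of the form above, applying d gives a 3-form with coefficient ∂P/∂x + ∂Q/∂y + ∂R/∂z:
  ∂P/∂x = 1
  ∂Q/∂y = -6*y
  ∂R/∂z = 0
Sum = 1 - 6*y, which is exactly div F.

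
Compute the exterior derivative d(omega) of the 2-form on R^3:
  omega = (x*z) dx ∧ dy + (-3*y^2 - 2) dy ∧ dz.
d(omega) = (x) dx ∧ dy ∧ dz

For a 2-form omega = sum_{i<j} g_{ij} dx_i ∧ dx_j, the exterior derivative is
  d(omega) = sum_{i<j} d(g_{ij}) ∧ dx_i ∧ dx_j = sum_{i<j, k} (∂g_{ij}/∂x_k) dx_k ∧ dx_i ∧ dx_j.
Expand each term, using dx_k ∧ dx_i ∧ dx_j = sgn(permutation) dx_{(a)} ∧ dx_{(b)} ∧ dx_{(c)} with (a < b < c) sorted:
  d(x*z) includes (∂/∂z)(x*z) dz = (x) dz, which multiplied by dx ∧ dy gives (x) dx ∧ dy ∧ dz
Collecting like 3-forms: d(omega) = (x) dx ∧ dy ∧ dz.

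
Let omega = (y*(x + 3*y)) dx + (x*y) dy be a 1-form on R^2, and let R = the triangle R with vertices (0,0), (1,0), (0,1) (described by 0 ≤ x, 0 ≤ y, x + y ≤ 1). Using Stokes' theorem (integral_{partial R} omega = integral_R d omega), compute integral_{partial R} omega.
integral_(partial R) omega = -1

Stokes: integral_partial_R omega = integral_R d omega with d omega = (∂Q/∂x - ∂P/∂y) dx ∧ dy.
  ∂Q/∂x = y
  ∂P/∂y = x + 6*y
  integrand = ∂Q/∂x - ∂P/∂y = -x - 5*y.
Integrating over R: integral_0^1 integral_0^{1-x} (-x - 5*y) dy dx = -1.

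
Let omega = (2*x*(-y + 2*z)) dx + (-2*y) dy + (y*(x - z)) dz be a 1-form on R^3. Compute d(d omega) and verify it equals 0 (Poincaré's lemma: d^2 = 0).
d(d omega) = 0

Step 1: d omega = sum_{i<j} (∂f_j/∂x_i - ∂f_i/∂x_j) dx_i ∧ dx_j:
  coeff of dx ∧ dy: 2*x
  coeff of dx ∧ dz: -4*x + y
  coeff of dy ∧ dz: x - z
Step 2: Apply d again to each 2-form coefficient. The only possible 3-form in R^3 is dx ∧ dy ∧ dz, with coefficient
  ∂(coeff of dy∧dz)/∂x - ∂(coeff of dx∧dz)/∂y + ∂(coeff of dx∧dy)/∂z
  = ∂/∂x (x - z) - ∂/∂y (-4*x + y) + ∂/∂z (2*x).
Each of these terms simplifies to sums of mixed partials that cancel in pairs. The result is 0 (by equality of mixed partials for smooth functions — Schwarz / Clairaut).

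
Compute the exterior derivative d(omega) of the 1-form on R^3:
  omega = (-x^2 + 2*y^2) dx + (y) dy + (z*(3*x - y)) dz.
d(omega) = (-4*y) dx ∧ dy + (3*z) dx ∧ dz + (-z) dy ∧ dz

For a 1-form omega = sum_i f_i dx_i, the exterior derivative is
  d(omega) = sum_{i < j} (∂f_j/∂x_i - ∂f_i/∂x_j) dx_i ∧ dx_j.
  coefficient of dx ∧ dy: ∂f_2/∂x - ∂f_1/∂y = ∂(y)/∂x - ∂(-x^2 + 2*y^2)/∂y = -4*y
  coefficient of dx ∧ dz: ∂f_3/∂x - ∂f_1/∂z = ∂(z*(3*x - y))/∂x - ∂(-x^2 + 2*y^2)/∂z = 3*z
  coefficient of dy ∧ dz: ∂f_3/∂y - ∂f_2/∂z = ∂(z*(3*x - y))/∂y - ∂(y)/∂z = -z
Assembling: d(omega) = (-4*y) dx ∧ dy + (3*z) dx ∧ dz + (-z) dy ∧ dz.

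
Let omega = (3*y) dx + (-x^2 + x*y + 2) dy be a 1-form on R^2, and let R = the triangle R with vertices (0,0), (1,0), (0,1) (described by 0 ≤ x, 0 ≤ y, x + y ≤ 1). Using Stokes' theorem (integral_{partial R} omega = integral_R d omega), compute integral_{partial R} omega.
integral_(partial R) omega = -5/3

Stokes: integral_partial_R omega = integral_R d omega with d omega = (∂Q/∂x - ∂P/∂y) dx ∧ dy.
  ∂Q/∂x = -2*x + y
  ∂P/∂y = 3
  integrand = ∂Q/∂x - ∂P/∂y = -2*x + y - 3.
Integrating over R: integral_0^1 integral_0^{1-x} (-2*x + y - 3) dy dx = -5/3.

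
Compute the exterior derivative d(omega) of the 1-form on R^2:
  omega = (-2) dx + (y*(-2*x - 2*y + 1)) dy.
d(omega) = (-2*y) dx ∧ dy

For a 1-form omega = sum_i f_i dx_i, the exterior derivative is
  d(omega) = sum_{i < j} (∂f_j/∂x_i - ∂f_i/∂x_j) dx_i ∧ dx_j.
  coefficient of dx ∧ dy: ∂f_2/∂x - ∂f_1/∂y = ∂(y*(-2*x - 2*y + 1))/∂x - ∂(-2)/∂y = -2*y
Assembling: d(omega) = (-2*y) dx ∧ dy.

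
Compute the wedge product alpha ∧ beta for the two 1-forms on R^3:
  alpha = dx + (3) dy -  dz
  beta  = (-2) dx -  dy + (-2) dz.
alpha ∧ beta = (5) dx ∧ dy + (-4) dx ∧ dz + (-7) dy ∧ dz

Distribute the wedge, using dx_i ∧ dx_j = -dx_j ∧ dx_i and dx_i ∧ dx_i = 0. For each pair (i, j) with i < j, the coefficient of dx_i ∧ dx_j in alpha ∧ beta is (alpha_i * beta_j - alpha_j * beta_i). Collecting: alpha ∧ beta = (5) dx ∧ dy + (-4) dx ∧ dz + (-7) dy ∧ dz.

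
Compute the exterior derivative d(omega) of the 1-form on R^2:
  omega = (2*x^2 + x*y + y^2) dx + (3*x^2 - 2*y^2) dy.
d(omega) = (5*x - 2*y) dx ∧ dy

For a 1-form omega = sum_i f_i dx_i, the exterior derivative is
  d(omega) = sum_{i < j} (∂f_j/∂x_i - ∂f_i/∂x_j) dx_i ∧ dx_j.
  coefficient of dx ∧ dy: ∂f_2/∂x - ∂f_1/∂y = ∂(3*x^2 - 2*y^2)/∂x - ∂(2*x^2 + x*y + y^2)/∂y = 5*x - 2*y
Assembling: d(omega) = (5*x - 2*y) dx ∧ dy.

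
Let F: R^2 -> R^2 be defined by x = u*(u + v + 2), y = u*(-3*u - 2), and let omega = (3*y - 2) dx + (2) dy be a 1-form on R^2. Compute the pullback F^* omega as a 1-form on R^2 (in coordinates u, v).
F^* omega = (-18*u^3 - 9*u^2*v - 30*u^2 - 6*u*v - 28*u - 2*v - 8) du + (u*(-9*u^2 - 6*u - 2)) dv

Using F^*(f dg) = (f ∘ F) d(g ∘ F), substitute each coordinate x_i by F_i(u, v) in f_i, and replace dx_i by d F_i = (∂F_i/∂u) du + (∂F_i/∂v) dv.
  For the x component: f_1(F) = -9*u^2 - 6*u - 2; d F_1 = (2*u + v + 2) du + (u) dv
  For the y component: f_2(F) = 2; d F_2 = (-6*u - 2) du + (0) dv
Combining and collecting du, dv coefficients:
  coeff of du: -18*u^3 - 9*u^2*v - 30*u^2 - 6*u*v - 28*u - 2*v - 8
  coeff of dv: u*(-9*u^2 - 6*u - 2)
F^* omega = (-18*u^3 - 9*u^2*v - 30*u^2 - 6*u*v - 28*u - 2*v - 8) du + (u*(-9*u^2 - 6*u - 2)) dv.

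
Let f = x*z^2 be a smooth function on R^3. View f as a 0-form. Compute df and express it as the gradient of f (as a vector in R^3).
df = (z^2) dx + (0) dy + (2*x*z) dz; grad f = (z^2, 0, 2*x*z)

For a 0-form f, d f = (∂f/∂x) dx + (∂f/∂y) dy + (∂f/∂z) dz. The components of the vector representation are exactly the entries of grad f in Cartesian coordinates:
  ∂f/∂x = z^2
  ∂f/∂y = 0
  ∂f/∂z = 2*x*z.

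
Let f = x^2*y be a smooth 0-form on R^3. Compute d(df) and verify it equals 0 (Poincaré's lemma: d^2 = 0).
d(df) = 0

Step 1: df = sum_i (∂f/∂x_i) dx_i = (2*x*y) dx + (x^2) dy + (0) dz.
Step 2: Apply d again. Using the 1-form formula, the coefficient of dx ∧ dy in d(df) is ∂^2 f/∂x ∂y - ∂^2 f/∂y ∂x = (2*x) - (2*x) = 0 (equality of mixed partials for smooth f).
Similarly for dx ∧ dz and dy ∧ dz — all coefficients vanish. So d(df) = 0.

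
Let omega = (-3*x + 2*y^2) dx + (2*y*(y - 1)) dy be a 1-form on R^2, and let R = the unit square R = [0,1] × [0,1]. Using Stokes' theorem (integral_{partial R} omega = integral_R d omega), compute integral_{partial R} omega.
integral_(partial R) omega = -2

Stokes: integral_partial_R omega = integral_R d omega with d omega = (∂Q/∂x - ∂P/∂y) dx ∧ dy.
  ∂Q/∂x = 0
  ∂P/∂y = 4*y
  integrand = ∂Q/∂x - ∂P/∂y = -4*y.
Integrating over R: integral_0^1 integral_0^1 (-4*y) dx dy = -2.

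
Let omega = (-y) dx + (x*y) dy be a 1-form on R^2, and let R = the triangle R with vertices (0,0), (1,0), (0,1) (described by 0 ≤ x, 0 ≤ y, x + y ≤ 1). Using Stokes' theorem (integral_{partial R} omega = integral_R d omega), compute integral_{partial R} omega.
integral_(partial R) omega = 2/3

Stokes: integral_partial_R omega = integral_R d omega with d omega = (∂Q/∂x - ∂P/∂y) dx ∧ dy.
  ∂Q/∂x = y
  ∂P/∂y = -1
  integrand = ∂Q/∂x - ∂P/∂y = y + 1.
Integrating over R: integral_0^1 integral_0^{1-x} (y + 1) dy dx = 2/3.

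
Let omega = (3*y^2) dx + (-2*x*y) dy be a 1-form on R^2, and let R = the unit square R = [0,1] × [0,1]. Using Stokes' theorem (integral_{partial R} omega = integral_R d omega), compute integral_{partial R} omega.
integral_(partial R) omega = -4

Stokes: integral_partial_R omega = integral_R d omega with d omega = (∂Q/∂x - ∂P/∂y) dx ∧ dy.
  ∂Q/∂x = -2*y
  ∂P/∂y = 6*y
  integrand = ∂Q/∂x - ∂P/∂y = -8*y.
Integrating over R: integral_0^1 integral_0^1 (-8*y) dx dy = -4.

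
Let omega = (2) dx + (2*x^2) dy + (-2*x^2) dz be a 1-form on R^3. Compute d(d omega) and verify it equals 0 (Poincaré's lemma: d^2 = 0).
d(d omega) = 0

Step 1: d omega = sum_{i<j} (∂f_j/∂x_i - ∂f_i/∂x_j) dx_i ∧ dx_j:
  coeff of dx ∧ dy: 4*x
  coeff of dx ∧ dz: -4*x
  coeff of dy ∧ dz: 0
Step 2: Apply d again to each 2-form coefficient. The only possible 3-form in R^3 is dx ∧ dy ∧ dz, with coefficient
  ∂(coeff of dy∧dz)/∂x - ∂(coeff of dx∧dz)/∂y + ∂(coeff of dx∧dy)/∂z
  = ∂/∂x (0) - ∂/∂y (-4*x) + ∂/∂z (4*x).
Each of these terms simplifies to sums of mixed partials that cancel in pairs. The result is 0 (by equality of mixed partials for smooth functions — Schwarz / Clairaut).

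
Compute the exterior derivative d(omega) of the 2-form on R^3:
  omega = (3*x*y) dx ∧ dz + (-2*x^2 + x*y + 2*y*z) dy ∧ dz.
d(omega) = (-7*x + y) dx ∧ dy ∧ dz

For a 2-form omega = sum_{i<j} g_{ij} dx_i ∧ dx_j, the exterior derivative is
  d(omega) = sum_{i<j} d(g_{ij}) ∧ dx_i ∧ dx_j = sum_{i<j, k} (∂g_{ij}/∂x_k) dx_k ∧ dx_i ∧ dx_j.
Expand each term, using dx_k ∧ dx_i ∧ dx_j = sgn(permutation) dx_{(a)} ∧ dx_{(b)} ∧ dx_{(c)} with (a < b < c) sorted:
  d(3*x*y) includes (∂/∂y)(3*x*y) dy = (3*x) dy, which multiplied by dx ∧ dz gives (-3*x) dx ∧ dy ∧ dz
  d(-2*x^2 + x*y + 2*y*z) includes (∂/∂x)(-2*x^2 + x*y + 2*y*z) dx = (-4*x + y) dx, which multiplied by dy ∧ dz gives (-4*x + y) dx ∧ dy ∧ dz
Collecting like 3-forms: d(omega) = (-7*x + y) dx ∧ dy ∧ dz.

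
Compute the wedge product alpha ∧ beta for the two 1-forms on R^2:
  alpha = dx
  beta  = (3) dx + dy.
alpha ∧ beta = (1) dx ∧ dy

Distribute the wedge, using dx_i ∧ dx_j = -dx_j ∧ dx_i and dx_i ∧ dx_i = 0. For each pair (i, j) with i < j, the coefficient of dx_i ∧ dx_j in alpha ∧ beta is (alpha_i * beta_j - alpha_j * beta_i). Collecting: alpha ∧ beta = (1) dx ∧ dy.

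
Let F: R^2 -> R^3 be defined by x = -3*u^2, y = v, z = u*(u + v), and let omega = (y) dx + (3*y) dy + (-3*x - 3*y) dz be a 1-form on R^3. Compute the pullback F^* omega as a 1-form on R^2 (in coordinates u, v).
F^* omega = (18*u^3 + 9*u^2*v - 12*u*v - 3*v^2) du + (9*u^3 - 3*u*v + 3*v) dv

Using F^*(f dg) = (f ∘ F) d(g ∘ F), substitute each coordinate x_i by F_i(u, v) in f_i, and replace dx_i by d F_i = (∂F_i/∂u) du + (∂F_i/∂v) dv.
  For the x component: f_1(F) = v; d F_1 = (-6*u) du + (0) dv
  For the y component: f_2(F) = 3*v; d F_2 = (0) du + (1) dv
  For the z component: f_3(F) = 9*u^2 - 3*v; d F_3 = (2*u + v) du + (u) dv
Combining and collecting du, dv coefficients:
  coeff of du: 18*u^3 + 9*u^2*v - 12*u*v - 3*v^2
  coeff of dv: 9*u^3 - 3*u*v + 3*v
F^* omega = (18*u^3 + 9*u^2*v - 12*u*v - 3*v^2) du + (9*u^3 - 3*u*v + 3*v) dv.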